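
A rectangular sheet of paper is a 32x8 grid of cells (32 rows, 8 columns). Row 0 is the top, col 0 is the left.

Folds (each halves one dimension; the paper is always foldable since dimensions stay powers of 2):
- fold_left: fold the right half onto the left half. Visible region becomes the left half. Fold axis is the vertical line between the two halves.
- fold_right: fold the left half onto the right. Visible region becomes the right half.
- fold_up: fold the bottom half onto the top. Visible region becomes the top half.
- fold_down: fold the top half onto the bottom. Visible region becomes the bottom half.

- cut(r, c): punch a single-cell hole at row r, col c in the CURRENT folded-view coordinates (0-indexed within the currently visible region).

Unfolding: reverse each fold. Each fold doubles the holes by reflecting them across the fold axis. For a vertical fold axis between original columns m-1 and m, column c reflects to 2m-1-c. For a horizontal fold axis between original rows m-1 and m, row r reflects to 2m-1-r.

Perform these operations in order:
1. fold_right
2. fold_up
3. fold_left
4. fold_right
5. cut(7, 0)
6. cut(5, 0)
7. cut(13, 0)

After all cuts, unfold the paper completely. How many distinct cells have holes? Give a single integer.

Answer: 48

Derivation:
Op 1 fold_right: fold axis v@4; visible region now rows[0,32) x cols[4,8) = 32x4
Op 2 fold_up: fold axis h@16; visible region now rows[0,16) x cols[4,8) = 16x4
Op 3 fold_left: fold axis v@6; visible region now rows[0,16) x cols[4,6) = 16x2
Op 4 fold_right: fold axis v@5; visible region now rows[0,16) x cols[5,6) = 16x1
Op 5 cut(7, 0): punch at orig (7,5); cuts so far [(7, 5)]; region rows[0,16) x cols[5,6) = 16x1
Op 6 cut(5, 0): punch at orig (5,5); cuts so far [(5, 5), (7, 5)]; region rows[0,16) x cols[5,6) = 16x1
Op 7 cut(13, 0): punch at orig (13,5); cuts so far [(5, 5), (7, 5), (13, 5)]; region rows[0,16) x cols[5,6) = 16x1
Unfold 1 (reflect across v@5): 6 holes -> [(5, 4), (5, 5), (7, 4), (7, 5), (13, 4), (13, 5)]
Unfold 2 (reflect across v@6): 12 holes -> [(5, 4), (5, 5), (5, 6), (5, 7), (7, 4), (7, 5), (7, 6), (7, 7), (13, 4), (13, 5), (13, 6), (13, 7)]
Unfold 3 (reflect across h@16): 24 holes -> [(5, 4), (5, 5), (5, 6), (5, 7), (7, 4), (7, 5), (7, 6), (7, 7), (13, 4), (13, 5), (13, 6), (13, 7), (18, 4), (18, 5), (18, 6), (18, 7), (24, 4), (24, 5), (24, 6), (24, 7), (26, 4), (26, 5), (26, 6), (26, 7)]
Unfold 4 (reflect across v@4): 48 holes -> [(5, 0), (5, 1), (5, 2), (5, 3), (5, 4), (5, 5), (5, 6), (5, 7), (7, 0), (7, 1), (7, 2), (7, 3), (7, 4), (7, 5), (7, 6), (7, 7), (13, 0), (13, 1), (13, 2), (13, 3), (13, 4), (13, 5), (13, 6), (13, 7), (18, 0), (18, 1), (18, 2), (18, 3), (18, 4), (18, 5), (18, 6), (18, 7), (24, 0), (24, 1), (24, 2), (24, 3), (24, 4), (24, 5), (24, 6), (24, 7), (26, 0), (26, 1), (26, 2), (26, 3), (26, 4), (26, 5), (26, 6), (26, 7)]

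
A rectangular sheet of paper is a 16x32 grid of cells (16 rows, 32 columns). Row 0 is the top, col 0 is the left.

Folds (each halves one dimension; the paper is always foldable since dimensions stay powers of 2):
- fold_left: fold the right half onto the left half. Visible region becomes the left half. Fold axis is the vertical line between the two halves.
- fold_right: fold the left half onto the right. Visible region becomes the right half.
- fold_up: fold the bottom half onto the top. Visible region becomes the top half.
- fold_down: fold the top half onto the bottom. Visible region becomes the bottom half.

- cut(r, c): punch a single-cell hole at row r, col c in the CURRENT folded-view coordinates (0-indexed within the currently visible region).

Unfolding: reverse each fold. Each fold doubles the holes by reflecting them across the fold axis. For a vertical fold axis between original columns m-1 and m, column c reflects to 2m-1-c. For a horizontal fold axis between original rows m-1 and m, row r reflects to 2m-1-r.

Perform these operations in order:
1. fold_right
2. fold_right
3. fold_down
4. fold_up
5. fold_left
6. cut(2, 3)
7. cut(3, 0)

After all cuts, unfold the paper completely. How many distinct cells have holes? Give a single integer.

Op 1 fold_right: fold axis v@16; visible region now rows[0,16) x cols[16,32) = 16x16
Op 2 fold_right: fold axis v@24; visible region now rows[0,16) x cols[24,32) = 16x8
Op 3 fold_down: fold axis h@8; visible region now rows[8,16) x cols[24,32) = 8x8
Op 4 fold_up: fold axis h@12; visible region now rows[8,12) x cols[24,32) = 4x8
Op 5 fold_left: fold axis v@28; visible region now rows[8,12) x cols[24,28) = 4x4
Op 6 cut(2, 3): punch at orig (10,27); cuts so far [(10, 27)]; region rows[8,12) x cols[24,28) = 4x4
Op 7 cut(3, 0): punch at orig (11,24); cuts so far [(10, 27), (11, 24)]; region rows[8,12) x cols[24,28) = 4x4
Unfold 1 (reflect across v@28): 4 holes -> [(10, 27), (10, 28), (11, 24), (11, 31)]
Unfold 2 (reflect across h@12): 8 holes -> [(10, 27), (10, 28), (11, 24), (11, 31), (12, 24), (12, 31), (13, 27), (13, 28)]
Unfold 3 (reflect across h@8): 16 holes -> [(2, 27), (2, 28), (3, 24), (3, 31), (4, 24), (4, 31), (5, 27), (5, 28), (10, 27), (10, 28), (11, 24), (11, 31), (12, 24), (12, 31), (13, 27), (13, 28)]
Unfold 4 (reflect across v@24): 32 holes -> [(2, 19), (2, 20), (2, 27), (2, 28), (3, 16), (3, 23), (3, 24), (3, 31), (4, 16), (4, 23), (4, 24), (4, 31), (5, 19), (5, 20), (5, 27), (5, 28), (10, 19), (10, 20), (10, 27), (10, 28), (11, 16), (11, 23), (11, 24), (11, 31), (12, 16), (12, 23), (12, 24), (12, 31), (13, 19), (13, 20), (13, 27), (13, 28)]
Unfold 5 (reflect across v@16): 64 holes -> [(2, 3), (2, 4), (2, 11), (2, 12), (2, 19), (2, 20), (2, 27), (2, 28), (3, 0), (3, 7), (3, 8), (3, 15), (3, 16), (3, 23), (3, 24), (3, 31), (4, 0), (4, 7), (4, 8), (4, 15), (4, 16), (4, 23), (4, 24), (4, 31), (5, 3), (5, 4), (5, 11), (5, 12), (5, 19), (5, 20), (5, 27), (5, 28), (10, 3), (10, 4), (10, 11), (10, 12), (10, 19), (10, 20), (10, 27), (10, 28), (11, 0), (11, 7), (11, 8), (11, 15), (11, 16), (11, 23), (11, 24), (11, 31), (12, 0), (12, 7), (12, 8), (12, 15), (12, 16), (12, 23), (12, 24), (12, 31), (13, 3), (13, 4), (13, 11), (13, 12), (13, 19), (13, 20), (13, 27), (13, 28)]

Answer: 64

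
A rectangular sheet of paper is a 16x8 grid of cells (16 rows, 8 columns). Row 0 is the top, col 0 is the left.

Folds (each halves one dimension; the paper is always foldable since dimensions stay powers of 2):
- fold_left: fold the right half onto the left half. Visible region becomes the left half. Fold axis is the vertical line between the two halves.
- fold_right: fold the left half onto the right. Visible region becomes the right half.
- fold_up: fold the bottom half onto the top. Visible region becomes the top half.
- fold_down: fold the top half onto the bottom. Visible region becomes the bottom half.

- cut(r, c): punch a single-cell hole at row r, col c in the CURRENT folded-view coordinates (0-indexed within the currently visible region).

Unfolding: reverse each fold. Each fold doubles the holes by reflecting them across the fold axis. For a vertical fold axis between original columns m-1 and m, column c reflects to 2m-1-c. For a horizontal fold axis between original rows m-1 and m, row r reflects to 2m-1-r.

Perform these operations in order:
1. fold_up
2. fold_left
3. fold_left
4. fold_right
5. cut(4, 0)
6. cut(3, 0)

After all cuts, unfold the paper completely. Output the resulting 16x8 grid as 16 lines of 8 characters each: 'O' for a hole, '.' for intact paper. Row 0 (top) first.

Op 1 fold_up: fold axis h@8; visible region now rows[0,8) x cols[0,8) = 8x8
Op 2 fold_left: fold axis v@4; visible region now rows[0,8) x cols[0,4) = 8x4
Op 3 fold_left: fold axis v@2; visible region now rows[0,8) x cols[0,2) = 8x2
Op 4 fold_right: fold axis v@1; visible region now rows[0,8) x cols[1,2) = 8x1
Op 5 cut(4, 0): punch at orig (4,1); cuts so far [(4, 1)]; region rows[0,8) x cols[1,2) = 8x1
Op 6 cut(3, 0): punch at orig (3,1); cuts so far [(3, 1), (4, 1)]; region rows[0,8) x cols[1,2) = 8x1
Unfold 1 (reflect across v@1): 4 holes -> [(3, 0), (3, 1), (4, 0), (4, 1)]
Unfold 2 (reflect across v@2): 8 holes -> [(3, 0), (3, 1), (3, 2), (3, 3), (4, 0), (4, 1), (4, 2), (4, 3)]
Unfold 3 (reflect across v@4): 16 holes -> [(3, 0), (3, 1), (3, 2), (3, 3), (3, 4), (3, 5), (3, 6), (3, 7), (4, 0), (4, 1), (4, 2), (4, 3), (4, 4), (4, 5), (4, 6), (4, 7)]
Unfold 4 (reflect across h@8): 32 holes -> [(3, 0), (3, 1), (3, 2), (3, 3), (3, 4), (3, 5), (3, 6), (3, 7), (4, 0), (4, 1), (4, 2), (4, 3), (4, 4), (4, 5), (4, 6), (4, 7), (11, 0), (11, 1), (11, 2), (11, 3), (11, 4), (11, 5), (11, 6), (11, 7), (12, 0), (12, 1), (12, 2), (12, 3), (12, 4), (12, 5), (12, 6), (12, 7)]

Answer: ........
........
........
OOOOOOOO
OOOOOOOO
........
........
........
........
........
........
OOOOOOOO
OOOOOOOO
........
........
........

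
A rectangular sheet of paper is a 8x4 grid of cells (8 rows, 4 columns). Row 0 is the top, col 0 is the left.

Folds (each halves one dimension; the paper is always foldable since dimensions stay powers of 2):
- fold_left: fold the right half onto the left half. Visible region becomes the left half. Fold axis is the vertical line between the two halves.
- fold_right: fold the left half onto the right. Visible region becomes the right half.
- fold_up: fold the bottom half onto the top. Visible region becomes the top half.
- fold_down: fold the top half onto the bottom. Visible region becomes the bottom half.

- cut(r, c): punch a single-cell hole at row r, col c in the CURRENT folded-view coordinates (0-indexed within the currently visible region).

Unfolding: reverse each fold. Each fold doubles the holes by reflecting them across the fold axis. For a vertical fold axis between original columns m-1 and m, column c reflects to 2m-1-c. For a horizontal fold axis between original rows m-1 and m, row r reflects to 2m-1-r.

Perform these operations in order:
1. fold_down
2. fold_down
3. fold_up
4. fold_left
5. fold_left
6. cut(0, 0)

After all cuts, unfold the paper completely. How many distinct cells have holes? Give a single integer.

Answer: 32

Derivation:
Op 1 fold_down: fold axis h@4; visible region now rows[4,8) x cols[0,4) = 4x4
Op 2 fold_down: fold axis h@6; visible region now rows[6,8) x cols[0,4) = 2x4
Op 3 fold_up: fold axis h@7; visible region now rows[6,7) x cols[0,4) = 1x4
Op 4 fold_left: fold axis v@2; visible region now rows[6,7) x cols[0,2) = 1x2
Op 5 fold_left: fold axis v@1; visible region now rows[6,7) x cols[0,1) = 1x1
Op 6 cut(0, 0): punch at orig (6,0); cuts so far [(6, 0)]; region rows[6,7) x cols[0,1) = 1x1
Unfold 1 (reflect across v@1): 2 holes -> [(6, 0), (6, 1)]
Unfold 2 (reflect across v@2): 4 holes -> [(6, 0), (6, 1), (6, 2), (6, 3)]
Unfold 3 (reflect across h@7): 8 holes -> [(6, 0), (6, 1), (6, 2), (6, 3), (7, 0), (7, 1), (7, 2), (7, 3)]
Unfold 4 (reflect across h@6): 16 holes -> [(4, 0), (4, 1), (4, 2), (4, 3), (5, 0), (5, 1), (5, 2), (5, 3), (6, 0), (6, 1), (6, 2), (6, 3), (7, 0), (7, 1), (7, 2), (7, 3)]
Unfold 5 (reflect across h@4): 32 holes -> [(0, 0), (0, 1), (0, 2), (0, 3), (1, 0), (1, 1), (1, 2), (1, 3), (2, 0), (2, 1), (2, 2), (2, 3), (3, 0), (3, 1), (3, 2), (3, 3), (4, 0), (4, 1), (4, 2), (4, 3), (5, 0), (5, 1), (5, 2), (5, 3), (6, 0), (6, 1), (6, 2), (6, 3), (7, 0), (7, 1), (7, 2), (7, 3)]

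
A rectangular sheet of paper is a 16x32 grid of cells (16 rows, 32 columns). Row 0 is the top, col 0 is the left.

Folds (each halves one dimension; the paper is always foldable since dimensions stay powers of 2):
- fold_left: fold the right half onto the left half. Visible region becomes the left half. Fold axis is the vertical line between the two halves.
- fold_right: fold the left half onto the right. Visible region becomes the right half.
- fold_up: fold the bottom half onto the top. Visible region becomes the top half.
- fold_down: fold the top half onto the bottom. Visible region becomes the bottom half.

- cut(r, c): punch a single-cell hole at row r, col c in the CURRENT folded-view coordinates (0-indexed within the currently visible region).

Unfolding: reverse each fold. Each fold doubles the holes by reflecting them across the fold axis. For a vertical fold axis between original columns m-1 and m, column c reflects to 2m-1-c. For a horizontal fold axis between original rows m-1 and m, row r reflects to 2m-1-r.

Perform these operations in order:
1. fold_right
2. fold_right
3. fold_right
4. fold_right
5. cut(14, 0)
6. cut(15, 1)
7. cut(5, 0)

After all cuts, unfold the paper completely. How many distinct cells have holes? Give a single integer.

Answer: 48

Derivation:
Op 1 fold_right: fold axis v@16; visible region now rows[0,16) x cols[16,32) = 16x16
Op 2 fold_right: fold axis v@24; visible region now rows[0,16) x cols[24,32) = 16x8
Op 3 fold_right: fold axis v@28; visible region now rows[0,16) x cols[28,32) = 16x4
Op 4 fold_right: fold axis v@30; visible region now rows[0,16) x cols[30,32) = 16x2
Op 5 cut(14, 0): punch at orig (14,30); cuts so far [(14, 30)]; region rows[0,16) x cols[30,32) = 16x2
Op 6 cut(15, 1): punch at orig (15,31); cuts so far [(14, 30), (15, 31)]; region rows[0,16) x cols[30,32) = 16x2
Op 7 cut(5, 0): punch at orig (5,30); cuts so far [(5, 30), (14, 30), (15, 31)]; region rows[0,16) x cols[30,32) = 16x2
Unfold 1 (reflect across v@30): 6 holes -> [(5, 29), (5, 30), (14, 29), (14, 30), (15, 28), (15, 31)]
Unfold 2 (reflect across v@28): 12 holes -> [(5, 25), (5, 26), (5, 29), (5, 30), (14, 25), (14, 26), (14, 29), (14, 30), (15, 24), (15, 27), (15, 28), (15, 31)]
Unfold 3 (reflect across v@24): 24 holes -> [(5, 17), (5, 18), (5, 21), (5, 22), (5, 25), (5, 26), (5, 29), (5, 30), (14, 17), (14, 18), (14, 21), (14, 22), (14, 25), (14, 26), (14, 29), (14, 30), (15, 16), (15, 19), (15, 20), (15, 23), (15, 24), (15, 27), (15, 28), (15, 31)]
Unfold 4 (reflect across v@16): 48 holes -> [(5, 1), (5, 2), (5, 5), (5, 6), (5, 9), (5, 10), (5, 13), (5, 14), (5, 17), (5, 18), (5, 21), (5, 22), (5, 25), (5, 26), (5, 29), (5, 30), (14, 1), (14, 2), (14, 5), (14, 6), (14, 9), (14, 10), (14, 13), (14, 14), (14, 17), (14, 18), (14, 21), (14, 22), (14, 25), (14, 26), (14, 29), (14, 30), (15, 0), (15, 3), (15, 4), (15, 7), (15, 8), (15, 11), (15, 12), (15, 15), (15, 16), (15, 19), (15, 20), (15, 23), (15, 24), (15, 27), (15, 28), (15, 31)]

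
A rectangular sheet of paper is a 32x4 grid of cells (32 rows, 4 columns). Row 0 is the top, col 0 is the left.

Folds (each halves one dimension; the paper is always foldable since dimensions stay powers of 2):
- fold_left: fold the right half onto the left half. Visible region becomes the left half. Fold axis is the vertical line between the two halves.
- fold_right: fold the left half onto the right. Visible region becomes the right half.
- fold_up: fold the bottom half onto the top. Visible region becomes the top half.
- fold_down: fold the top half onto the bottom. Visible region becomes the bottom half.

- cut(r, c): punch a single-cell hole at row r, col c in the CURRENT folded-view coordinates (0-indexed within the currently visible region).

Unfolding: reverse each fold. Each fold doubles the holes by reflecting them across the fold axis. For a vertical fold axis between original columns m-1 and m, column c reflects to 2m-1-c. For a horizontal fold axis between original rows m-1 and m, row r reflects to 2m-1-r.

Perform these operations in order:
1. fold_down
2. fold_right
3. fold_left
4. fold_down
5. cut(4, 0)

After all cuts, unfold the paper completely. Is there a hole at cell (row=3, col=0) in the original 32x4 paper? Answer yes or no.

Op 1 fold_down: fold axis h@16; visible region now rows[16,32) x cols[0,4) = 16x4
Op 2 fold_right: fold axis v@2; visible region now rows[16,32) x cols[2,4) = 16x2
Op 3 fold_left: fold axis v@3; visible region now rows[16,32) x cols[2,3) = 16x1
Op 4 fold_down: fold axis h@24; visible region now rows[24,32) x cols[2,3) = 8x1
Op 5 cut(4, 0): punch at orig (28,2); cuts so far [(28, 2)]; region rows[24,32) x cols[2,3) = 8x1
Unfold 1 (reflect across h@24): 2 holes -> [(19, 2), (28, 2)]
Unfold 2 (reflect across v@3): 4 holes -> [(19, 2), (19, 3), (28, 2), (28, 3)]
Unfold 3 (reflect across v@2): 8 holes -> [(19, 0), (19, 1), (19, 2), (19, 3), (28, 0), (28, 1), (28, 2), (28, 3)]
Unfold 4 (reflect across h@16): 16 holes -> [(3, 0), (3, 1), (3, 2), (3, 3), (12, 0), (12, 1), (12, 2), (12, 3), (19, 0), (19, 1), (19, 2), (19, 3), (28, 0), (28, 1), (28, 2), (28, 3)]
Holes: [(3, 0), (3, 1), (3, 2), (3, 3), (12, 0), (12, 1), (12, 2), (12, 3), (19, 0), (19, 1), (19, 2), (19, 3), (28, 0), (28, 1), (28, 2), (28, 3)]

Answer: yes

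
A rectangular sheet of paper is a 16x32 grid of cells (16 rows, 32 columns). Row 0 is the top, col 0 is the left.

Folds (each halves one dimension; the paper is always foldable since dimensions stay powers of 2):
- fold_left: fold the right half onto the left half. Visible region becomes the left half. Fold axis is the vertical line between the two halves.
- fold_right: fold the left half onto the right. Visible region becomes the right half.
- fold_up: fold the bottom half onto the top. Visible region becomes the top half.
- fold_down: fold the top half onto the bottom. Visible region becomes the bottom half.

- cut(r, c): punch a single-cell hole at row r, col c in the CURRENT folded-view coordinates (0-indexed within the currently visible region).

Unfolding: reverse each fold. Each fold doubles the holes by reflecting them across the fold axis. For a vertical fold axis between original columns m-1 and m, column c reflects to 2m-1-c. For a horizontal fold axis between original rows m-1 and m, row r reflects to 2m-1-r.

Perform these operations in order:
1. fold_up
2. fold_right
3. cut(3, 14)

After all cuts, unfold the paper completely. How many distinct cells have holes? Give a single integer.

Answer: 4

Derivation:
Op 1 fold_up: fold axis h@8; visible region now rows[0,8) x cols[0,32) = 8x32
Op 2 fold_right: fold axis v@16; visible region now rows[0,8) x cols[16,32) = 8x16
Op 3 cut(3, 14): punch at orig (3,30); cuts so far [(3, 30)]; region rows[0,8) x cols[16,32) = 8x16
Unfold 1 (reflect across v@16): 2 holes -> [(3, 1), (3, 30)]
Unfold 2 (reflect across h@8): 4 holes -> [(3, 1), (3, 30), (12, 1), (12, 30)]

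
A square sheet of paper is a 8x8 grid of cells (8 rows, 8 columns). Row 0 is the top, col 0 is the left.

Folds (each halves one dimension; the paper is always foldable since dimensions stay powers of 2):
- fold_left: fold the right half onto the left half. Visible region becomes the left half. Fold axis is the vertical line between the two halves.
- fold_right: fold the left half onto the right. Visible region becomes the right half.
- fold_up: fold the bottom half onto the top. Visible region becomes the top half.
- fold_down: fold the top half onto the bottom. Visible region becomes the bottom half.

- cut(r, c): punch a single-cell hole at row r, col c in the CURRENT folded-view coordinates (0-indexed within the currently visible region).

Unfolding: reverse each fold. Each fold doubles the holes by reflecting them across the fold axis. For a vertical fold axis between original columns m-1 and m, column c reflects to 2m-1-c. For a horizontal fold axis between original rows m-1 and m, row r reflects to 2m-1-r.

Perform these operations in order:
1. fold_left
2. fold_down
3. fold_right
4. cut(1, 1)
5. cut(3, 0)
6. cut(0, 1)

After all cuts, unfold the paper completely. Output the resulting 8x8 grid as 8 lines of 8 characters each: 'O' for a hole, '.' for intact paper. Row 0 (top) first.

Op 1 fold_left: fold axis v@4; visible region now rows[0,8) x cols[0,4) = 8x4
Op 2 fold_down: fold axis h@4; visible region now rows[4,8) x cols[0,4) = 4x4
Op 3 fold_right: fold axis v@2; visible region now rows[4,8) x cols[2,4) = 4x2
Op 4 cut(1, 1): punch at orig (5,3); cuts so far [(5, 3)]; region rows[4,8) x cols[2,4) = 4x2
Op 5 cut(3, 0): punch at orig (7,2); cuts so far [(5, 3), (7, 2)]; region rows[4,8) x cols[2,4) = 4x2
Op 6 cut(0, 1): punch at orig (4,3); cuts so far [(4, 3), (5, 3), (7, 2)]; region rows[4,8) x cols[2,4) = 4x2
Unfold 1 (reflect across v@2): 6 holes -> [(4, 0), (4, 3), (5, 0), (5, 3), (7, 1), (7, 2)]
Unfold 2 (reflect across h@4): 12 holes -> [(0, 1), (0, 2), (2, 0), (2, 3), (3, 0), (3, 3), (4, 0), (4, 3), (5, 0), (5, 3), (7, 1), (7, 2)]
Unfold 3 (reflect across v@4): 24 holes -> [(0, 1), (0, 2), (0, 5), (0, 6), (2, 0), (2, 3), (2, 4), (2, 7), (3, 0), (3, 3), (3, 4), (3, 7), (4, 0), (4, 3), (4, 4), (4, 7), (5, 0), (5, 3), (5, 4), (5, 7), (7, 1), (7, 2), (7, 5), (7, 6)]

Answer: .OO..OO.
........
O..OO..O
O..OO..O
O..OO..O
O..OO..O
........
.OO..OO.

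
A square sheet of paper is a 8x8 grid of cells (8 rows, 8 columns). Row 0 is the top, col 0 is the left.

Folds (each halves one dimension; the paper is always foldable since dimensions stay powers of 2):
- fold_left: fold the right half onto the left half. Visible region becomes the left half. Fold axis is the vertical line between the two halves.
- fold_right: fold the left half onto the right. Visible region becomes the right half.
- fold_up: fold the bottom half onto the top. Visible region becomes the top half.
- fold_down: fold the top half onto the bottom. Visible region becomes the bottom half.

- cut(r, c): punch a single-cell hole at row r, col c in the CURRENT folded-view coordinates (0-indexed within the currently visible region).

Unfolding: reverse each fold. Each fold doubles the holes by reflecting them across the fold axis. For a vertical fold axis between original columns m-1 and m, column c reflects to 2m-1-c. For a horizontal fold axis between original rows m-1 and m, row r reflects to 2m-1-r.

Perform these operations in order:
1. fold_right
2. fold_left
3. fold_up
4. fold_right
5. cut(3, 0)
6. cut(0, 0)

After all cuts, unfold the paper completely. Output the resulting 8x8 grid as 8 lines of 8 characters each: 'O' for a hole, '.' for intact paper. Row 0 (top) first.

Op 1 fold_right: fold axis v@4; visible region now rows[0,8) x cols[4,8) = 8x4
Op 2 fold_left: fold axis v@6; visible region now rows[0,8) x cols[4,6) = 8x2
Op 3 fold_up: fold axis h@4; visible region now rows[0,4) x cols[4,6) = 4x2
Op 4 fold_right: fold axis v@5; visible region now rows[0,4) x cols[5,6) = 4x1
Op 5 cut(3, 0): punch at orig (3,5); cuts so far [(3, 5)]; region rows[0,4) x cols[5,6) = 4x1
Op 6 cut(0, 0): punch at orig (0,5); cuts so far [(0, 5), (3, 5)]; region rows[0,4) x cols[5,6) = 4x1
Unfold 1 (reflect across v@5): 4 holes -> [(0, 4), (0, 5), (3, 4), (3, 5)]
Unfold 2 (reflect across h@4): 8 holes -> [(0, 4), (0, 5), (3, 4), (3, 5), (4, 4), (4, 5), (7, 4), (7, 5)]
Unfold 3 (reflect across v@6): 16 holes -> [(0, 4), (0, 5), (0, 6), (0, 7), (3, 4), (3, 5), (3, 6), (3, 7), (4, 4), (4, 5), (4, 6), (4, 7), (7, 4), (7, 5), (7, 6), (7, 7)]
Unfold 4 (reflect across v@4): 32 holes -> [(0, 0), (0, 1), (0, 2), (0, 3), (0, 4), (0, 5), (0, 6), (0, 7), (3, 0), (3, 1), (3, 2), (3, 3), (3, 4), (3, 5), (3, 6), (3, 7), (4, 0), (4, 1), (4, 2), (4, 3), (4, 4), (4, 5), (4, 6), (4, 7), (7, 0), (7, 1), (7, 2), (7, 3), (7, 4), (7, 5), (7, 6), (7, 7)]

Answer: OOOOOOOO
........
........
OOOOOOOO
OOOOOOOO
........
........
OOOOOOOO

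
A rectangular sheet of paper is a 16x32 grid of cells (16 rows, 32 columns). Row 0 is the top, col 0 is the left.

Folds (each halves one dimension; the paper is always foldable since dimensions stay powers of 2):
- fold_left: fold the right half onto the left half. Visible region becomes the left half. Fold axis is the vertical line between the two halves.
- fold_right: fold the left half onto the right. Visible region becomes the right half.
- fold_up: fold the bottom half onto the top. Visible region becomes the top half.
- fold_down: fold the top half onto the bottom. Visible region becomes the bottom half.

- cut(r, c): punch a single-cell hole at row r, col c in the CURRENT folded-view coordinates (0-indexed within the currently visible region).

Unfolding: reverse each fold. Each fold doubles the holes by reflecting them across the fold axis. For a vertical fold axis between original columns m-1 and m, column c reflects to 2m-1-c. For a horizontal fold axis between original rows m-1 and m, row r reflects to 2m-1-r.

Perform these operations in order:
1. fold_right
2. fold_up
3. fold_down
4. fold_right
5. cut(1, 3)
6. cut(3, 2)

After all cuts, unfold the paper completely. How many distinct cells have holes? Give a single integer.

Answer: 32

Derivation:
Op 1 fold_right: fold axis v@16; visible region now rows[0,16) x cols[16,32) = 16x16
Op 2 fold_up: fold axis h@8; visible region now rows[0,8) x cols[16,32) = 8x16
Op 3 fold_down: fold axis h@4; visible region now rows[4,8) x cols[16,32) = 4x16
Op 4 fold_right: fold axis v@24; visible region now rows[4,8) x cols[24,32) = 4x8
Op 5 cut(1, 3): punch at orig (5,27); cuts so far [(5, 27)]; region rows[4,8) x cols[24,32) = 4x8
Op 6 cut(3, 2): punch at orig (7,26); cuts so far [(5, 27), (7, 26)]; region rows[4,8) x cols[24,32) = 4x8
Unfold 1 (reflect across v@24): 4 holes -> [(5, 20), (5, 27), (7, 21), (7, 26)]
Unfold 2 (reflect across h@4): 8 holes -> [(0, 21), (0, 26), (2, 20), (2, 27), (5, 20), (5, 27), (7, 21), (7, 26)]
Unfold 3 (reflect across h@8): 16 holes -> [(0, 21), (0, 26), (2, 20), (2, 27), (5, 20), (5, 27), (7, 21), (7, 26), (8, 21), (8, 26), (10, 20), (10, 27), (13, 20), (13, 27), (15, 21), (15, 26)]
Unfold 4 (reflect across v@16): 32 holes -> [(0, 5), (0, 10), (0, 21), (0, 26), (2, 4), (2, 11), (2, 20), (2, 27), (5, 4), (5, 11), (5, 20), (5, 27), (7, 5), (7, 10), (7, 21), (7, 26), (8, 5), (8, 10), (8, 21), (8, 26), (10, 4), (10, 11), (10, 20), (10, 27), (13, 4), (13, 11), (13, 20), (13, 27), (15, 5), (15, 10), (15, 21), (15, 26)]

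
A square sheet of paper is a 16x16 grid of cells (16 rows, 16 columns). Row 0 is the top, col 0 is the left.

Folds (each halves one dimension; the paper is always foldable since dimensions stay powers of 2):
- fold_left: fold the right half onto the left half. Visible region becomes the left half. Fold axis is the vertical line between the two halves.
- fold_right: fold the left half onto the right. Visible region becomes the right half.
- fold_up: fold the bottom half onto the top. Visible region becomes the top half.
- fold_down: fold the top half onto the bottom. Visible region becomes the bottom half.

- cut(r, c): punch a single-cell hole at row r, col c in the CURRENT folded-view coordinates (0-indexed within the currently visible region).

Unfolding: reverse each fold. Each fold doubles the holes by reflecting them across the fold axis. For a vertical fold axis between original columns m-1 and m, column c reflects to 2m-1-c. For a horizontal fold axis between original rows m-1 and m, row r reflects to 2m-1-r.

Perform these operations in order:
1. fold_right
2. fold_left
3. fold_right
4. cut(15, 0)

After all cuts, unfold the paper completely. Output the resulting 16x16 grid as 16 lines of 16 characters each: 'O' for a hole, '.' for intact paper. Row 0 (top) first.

Answer: ................
................
................
................
................
................
................
................
................
................
................
................
................
................
................
.OO..OO..OO..OO.

Derivation:
Op 1 fold_right: fold axis v@8; visible region now rows[0,16) x cols[8,16) = 16x8
Op 2 fold_left: fold axis v@12; visible region now rows[0,16) x cols[8,12) = 16x4
Op 3 fold_right: fold axis v@10; visible region now rows[0,16) x cols[10,12) = 16x2
Op 4 cut(15, 0): punch at orig (15,10); cuts so far [(15, 10)]; region rows[0,16) x cols[10,12) = 16x2
Unfold 1 (reflect across v@10): 2 holes -> [(15, 9), (15, 10)]
Unfold 2 (reflect across v@12): 4 holes -> [(15, 9), (15, 10), (15, 13), (15, 14)]
Unfold 3 (reflect across v@8): 8 holes -> [(15, 1), (15, 2), (15, 5), (15, 6), (15, 9), (15, 10), (15, 13), (15, 14)]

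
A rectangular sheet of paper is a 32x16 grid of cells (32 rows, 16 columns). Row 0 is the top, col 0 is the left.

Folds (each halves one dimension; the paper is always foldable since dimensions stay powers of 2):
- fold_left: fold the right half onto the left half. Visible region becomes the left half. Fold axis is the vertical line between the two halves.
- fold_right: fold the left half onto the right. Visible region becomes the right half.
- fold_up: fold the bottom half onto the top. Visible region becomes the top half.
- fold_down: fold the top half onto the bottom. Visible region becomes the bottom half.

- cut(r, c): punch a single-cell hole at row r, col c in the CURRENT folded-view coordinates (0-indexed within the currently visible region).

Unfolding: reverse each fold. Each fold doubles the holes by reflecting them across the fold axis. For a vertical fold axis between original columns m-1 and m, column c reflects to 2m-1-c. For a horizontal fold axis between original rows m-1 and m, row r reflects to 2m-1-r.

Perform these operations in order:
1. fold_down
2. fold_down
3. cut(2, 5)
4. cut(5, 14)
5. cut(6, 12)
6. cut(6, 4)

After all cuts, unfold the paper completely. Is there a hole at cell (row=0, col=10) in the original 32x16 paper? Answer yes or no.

Answer: no

Derivation:
Op 1 fold_down: fold axis h@16; visible region now rows[16,32) x cols[0,16) = 16x16
Op 2 fold_down: fold axis h@24; visible region now rows[24,32) x cols[0,16) = 8x16
Op 3 cut(2, 5): punch at orig (26,5); cuts so far [(26, 5)]; region rows[24,32) x cols[0,16) = 8x16
Op 4 cut(5, 14): punch at orig (29,14); cuts so far [(26, 5), (29, 14)]; region rows[24,32) x cols[0,16) = 8x16
Op 5 cut(6, 12): punch at orig (30,12); cuts so far [(26, 5), (29, 14), (30, 12)]; region rows[24,32) x cols[0,16) = 8x16
Op 6 cut(6, 4): punch at orig (30,4); cuts so far [(26, 5), (29, 14), (30, 4), (30, 12)]; region rows[24,32) x cols[0,16) = 8x16
Unfold 1 (reflect across h@24): 8 holes -> [(17, 4), (17, 12), (18, 14), (21, 5), (26, 5), (29, 14), (30, 4), (30, 12)]
Unfold 2 (reflect across h@16): 16 holes -> [(1, 4), (1, 12), (2, 14), (5, 5), (10, 5), (13, 14), (14, 4), (14, 12), (17, 4), (17, 12), (18, 14), (21, 5), (26, 5), (29, 14), (30, 4), (30, 12)]
Holes: [(1, 4), (1, 12), (2, 14), (5, 5), (10, 5), (13, 14), (14, 4), (14, 12), (17, 4), (17, 12), (18, 14), (21, 5), (26, 5), (29, 14), (30, 4), (30, 12)]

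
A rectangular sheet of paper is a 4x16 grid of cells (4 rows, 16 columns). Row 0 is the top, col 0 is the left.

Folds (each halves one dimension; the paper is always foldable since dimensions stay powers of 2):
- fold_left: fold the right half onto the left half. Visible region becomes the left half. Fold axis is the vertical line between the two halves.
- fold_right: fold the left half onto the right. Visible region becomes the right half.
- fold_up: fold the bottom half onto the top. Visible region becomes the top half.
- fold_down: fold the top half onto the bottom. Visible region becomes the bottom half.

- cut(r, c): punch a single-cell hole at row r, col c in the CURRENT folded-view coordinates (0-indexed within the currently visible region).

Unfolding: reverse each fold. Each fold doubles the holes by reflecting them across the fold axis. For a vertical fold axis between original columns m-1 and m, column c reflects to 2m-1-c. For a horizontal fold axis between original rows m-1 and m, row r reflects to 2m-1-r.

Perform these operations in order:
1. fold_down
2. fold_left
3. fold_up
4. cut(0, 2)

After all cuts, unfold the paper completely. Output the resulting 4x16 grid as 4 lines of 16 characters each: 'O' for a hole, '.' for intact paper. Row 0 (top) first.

Answer: ..O..........O..
..O..........O..
..O..........O..
..O..........O..

Derivation:
Op 1 fold_down: fold axis h@2; visible region now rows[2,4) x cols[0,16) = 2x16
Op 2 fold_left: fold axis v@8; visible region now rows[2,4) x cols[0,8) = 2x8
Op 3 fold_up: fold axis h@3; visible region now rows[2,3) x cols[0,8) = 1x8
Op 4 cut(0, 2): punch at orig (2,2); cuts so far [(2, 2)]; region rows[2,3) x cols[0,8) = 1x8
Unfold 1 (reflect across h@3): 2 holes -> [(2, 2), (3, 2)]
Unfold 2 (reflect across v@8): 4 holes -> [(2, 2), (2, 13), (3, 2), (3, 13)]
Unfold 3 (reflect across h@2): 8 holes -> [(0, 2), (0, 13), (1, 2), (1, 13), (2, 2), (2, 13), (3, 2), (3, 13)]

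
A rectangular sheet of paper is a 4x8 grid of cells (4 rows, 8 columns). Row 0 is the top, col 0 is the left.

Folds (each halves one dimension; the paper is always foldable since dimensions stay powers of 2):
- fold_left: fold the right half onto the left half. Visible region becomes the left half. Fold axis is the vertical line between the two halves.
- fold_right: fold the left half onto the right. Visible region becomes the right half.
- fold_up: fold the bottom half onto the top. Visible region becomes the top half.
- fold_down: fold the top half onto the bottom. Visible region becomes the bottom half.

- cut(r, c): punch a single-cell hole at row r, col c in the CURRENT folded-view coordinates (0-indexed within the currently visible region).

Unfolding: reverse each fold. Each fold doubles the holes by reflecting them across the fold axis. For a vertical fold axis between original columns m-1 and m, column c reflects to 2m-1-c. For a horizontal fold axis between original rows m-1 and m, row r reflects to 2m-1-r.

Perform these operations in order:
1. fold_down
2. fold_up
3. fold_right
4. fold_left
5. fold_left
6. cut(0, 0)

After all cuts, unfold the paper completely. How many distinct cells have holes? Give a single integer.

Answer: 32

Derivation:
Op 1 fold_down: fold axis h@2; visible region now rows[2,4) x cols[0,8) = 2x8
Op 2 fold_up: fold axis h@3; visible region now rows[2,3) x cols[0,8) = 1x8
Op 3 fold_right: fold axis v@4; visible region now rows[2,3) x cols[4,8) = 1x4
Op 4 fold_left: fold axis v@6; visible region now rows[2,3) x cols[4,6) = 1x2
Op 5 fold_left: fold axis v@5; visible region now rows[2,3) x cols[4,5) = 1x1
Op 6 cut(0, 0): punch at orig (2,4); cuts so far [(2, 4)]; region rows[2,3) x cols[4,5) = 1x1
Unfold 1 (reflect across v@5): 2 holes -> [(2, 4), (2, 5)]
Unfold 2 (reflect across v@6): 4 holes -> [(2, 4), (2, 5), (2, 6), (2, 7)]
Unfold 3 (reflect across v@4): 8 holes -> [(2, 0), (2, 1), (2, 2), (2, 3), (2, 4), (2, 5), (2, 6), (2, 7)]
Unfold 4 (reflect across h@3): 16 holes -> [(2, 0), (2, 1), (2, 2), (2, 3), (2, 4), (2, 5), (2, 6), (2, 7), (3, 0), (3, 1), (3, 2), (3, 3), (3, 4), (3, 5), (3, 6), (3, 7)]
Unfold 5 (reflect across h@2): 32 holes -> [(0, 0), (0, 1), (0, 2), (0, 3), (0, 4), (0, 5), (0, 6), (0, 7), (1, 0), (1, 1), (1, 2), (1, 3), (1, 4), (1, 5), (1, 6), (1, 7), (2, 0), (2, 1), (2, 2), (2, 3), (2, 4), (2, 5), (2, 6), (2, 7), (3, 0), (3, 1), (3, 2), (3, 3), (3, 4), (3, 5), (3, 6), (3, 7)]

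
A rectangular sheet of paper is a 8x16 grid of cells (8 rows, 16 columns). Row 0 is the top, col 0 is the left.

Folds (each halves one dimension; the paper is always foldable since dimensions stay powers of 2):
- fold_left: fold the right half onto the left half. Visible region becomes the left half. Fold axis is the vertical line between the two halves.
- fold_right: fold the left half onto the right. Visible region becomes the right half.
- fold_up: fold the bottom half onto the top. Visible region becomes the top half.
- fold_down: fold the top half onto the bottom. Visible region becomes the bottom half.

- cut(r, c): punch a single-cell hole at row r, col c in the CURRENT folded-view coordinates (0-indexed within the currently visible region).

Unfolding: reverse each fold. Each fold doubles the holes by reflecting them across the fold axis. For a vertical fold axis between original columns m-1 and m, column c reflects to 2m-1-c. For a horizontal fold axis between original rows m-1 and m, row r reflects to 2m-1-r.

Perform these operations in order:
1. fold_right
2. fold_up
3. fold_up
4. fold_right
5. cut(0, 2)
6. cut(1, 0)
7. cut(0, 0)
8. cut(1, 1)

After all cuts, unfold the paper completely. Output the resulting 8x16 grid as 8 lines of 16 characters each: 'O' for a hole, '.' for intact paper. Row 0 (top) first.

Answer: .O.OO.O..O.OO.O.
..OOOO....OOOO..
..OOOO....OOOO..
.O.OO.O..O.OO.O.
.O.OO.O..O.OO.O.
..OOOO....OOOO..
..OOOO....OOOO..
.O.OO.O..O.OO.O.

Derivation:
Op 1 fold_right: fold axis v@8; visible region now rows[0,8) x cols[8,16) = 8x8
Op 2 fold_up: fold axis h@4; visible region now rows[0,4) x cols[8,16) = 4x8
Op 3 fold_up: fold axis h@2; visible region now rows[0,2) x cols[8,16) = 2x8
Op 4 fold_right: fold axis v@12; visible region now rows[0,2) x cols[12,16) = 2x4
Op 5 cut(0, 2): punch at orig (0,14); cuts so far [(0, 14)]; region rows[0,2) x cols[12,16) = 2x4
Op 6 cut(1, 0): punch at orig (1,12); cuts so far [(0, 14), (1, 12)]; region rows[0,2) x cols[12,16) = 2x4
Op 7 cut(0, 0): punch at orig (0,12); cuts so far [(0, 12), (0, 14), (1, 12)]; region rows[0,2) x cols[12,16) = 2x4
Op 8 cut(1, 1): punch at orig (1,13); cuts so far [(0, 12), (0, 14), (1, 12), (1, 13)]; region rows[0,2) x cols[12,16) = 2x4
Unfold 1 (reflect across v@12): 8 holes -> [(0, 9), (0, 11), (0, 12), (0, 14), (1, 10), (1, 11), (1, 12), (1, 13)]
Unfold 2 (reflect across h@2): 16 holes -> [(0, 9), (0, 11), (0, 12), (0, 14), (1, 10), (1, 11), (1, 12), (1, 13), (2, 10), (2, 11), (2, 12), (2, 13), (3, 9), (3, 11), (3, 12), (3, 14)]
Unfold 3 (reflect across h@4): 32 holes -> [(0, 9), (0, 11), (0, 12), (0, 14), (1, 10), (1, 11), (1, 12), (1, 13), (2, 10), (2, 11), (2, 12), (2, 13), (3, 9), (3, 11), (3, 12), (3, 14), (4, 9), (4, 11), (4, 12), (4, 14), (5, 10), (5, 11), (5, 12), (5, 13), (6, 10), (6, 11), (6, 12), (6, 13), (7, 9), (7, 11), (7, 12), (7, 14)]
Unfold 4 (reflect across v@8): 64 holes -> [(0, 1), (0, 3), (0, 4), (0, 6), (0, 9), (0, 11), (0, 12), (0, 14), (1, 2), (1, 3), (1, 4), (1, 5), (1, 10), (1, 11), (1, 12), (1, 13), (2, 2), (2, 3), (2, 4), (2, 5), (2, 10), (2, 11), (2, 12), (2, 13), (3, 1), (3, 3), (3, 4), (3, 6), (3, 9), (3, 11), (3, 12), (3, 14), (4, 1), (4, 3), (4, 4), (4, 6), (4, 9), (4, 11), (4, 12), (4, 14), (5, 2), (5, 3), (5, 4), (5, 5), (5, 10), (5, 11), (5, 12), (5, 13), (6, 2), (6, 3), (6, 4), (6, 5), (6, 10), (6, 11), (6, 12), (6, 13), (7, 1), (7, 3), (7, 4), (7, 6), (7, 9), (7, 11), (7, 12), (7, 14)]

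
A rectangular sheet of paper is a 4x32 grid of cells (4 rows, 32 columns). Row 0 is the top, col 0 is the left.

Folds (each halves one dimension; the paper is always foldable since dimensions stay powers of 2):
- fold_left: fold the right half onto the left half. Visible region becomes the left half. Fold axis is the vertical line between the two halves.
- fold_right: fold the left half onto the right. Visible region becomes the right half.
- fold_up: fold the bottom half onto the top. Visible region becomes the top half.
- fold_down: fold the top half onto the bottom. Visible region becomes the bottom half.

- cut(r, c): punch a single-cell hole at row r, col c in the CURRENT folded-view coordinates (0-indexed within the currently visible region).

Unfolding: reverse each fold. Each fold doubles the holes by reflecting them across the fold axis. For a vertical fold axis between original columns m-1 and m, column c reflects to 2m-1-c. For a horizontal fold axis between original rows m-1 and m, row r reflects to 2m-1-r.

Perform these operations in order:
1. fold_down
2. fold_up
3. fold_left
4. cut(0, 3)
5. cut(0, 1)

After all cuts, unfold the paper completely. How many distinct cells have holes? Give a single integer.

Op 1 fold_down: fold axis h@2; visible region now rows[2,4) x cols[0,32) = 2x32
Op 2 fold_up: fold axis h@3; visible region now rows[2,3) x cols[0,32) = 1x32
Op 3 fold_left: fold axis v@16; visible region now rows[2,3) x cols[0,16) = 1x16
Op 4 cut(0, 3): punch at orig (2,3); cuts so far [(2, 3)]; region rows[2,3) x cols[0,16) = 1x16
Op 5 cut(0, 1): punch at orig (2,1); cuts so far [(2, 1), (2, 3)]; region rows[2,3) x cols[0,16) = 1x16
Unfold 1 (reflect across v@16): 4 holes -> [(2, 1), (2, 3), (2, 28), (2, 30)]
Unfold 2 (reflect across h@3): 8 holes -> [(2, 1), (2, 3), (2, 28), (2, 30), (3, 1), (3, 3), (3, 28), (3, 30)]
Unfold 3 (reflect across h@2): 16 holes -> [(0, 1), (0, 3), (0, 28), (0, 30), (1, 1), (1, 3), (1, 28), (1, 30), (2, 1), (2, 3), (2, 28), (2, 30), (3, 1), (3, 3), (3, 28), (3, 30)]

Answer: 16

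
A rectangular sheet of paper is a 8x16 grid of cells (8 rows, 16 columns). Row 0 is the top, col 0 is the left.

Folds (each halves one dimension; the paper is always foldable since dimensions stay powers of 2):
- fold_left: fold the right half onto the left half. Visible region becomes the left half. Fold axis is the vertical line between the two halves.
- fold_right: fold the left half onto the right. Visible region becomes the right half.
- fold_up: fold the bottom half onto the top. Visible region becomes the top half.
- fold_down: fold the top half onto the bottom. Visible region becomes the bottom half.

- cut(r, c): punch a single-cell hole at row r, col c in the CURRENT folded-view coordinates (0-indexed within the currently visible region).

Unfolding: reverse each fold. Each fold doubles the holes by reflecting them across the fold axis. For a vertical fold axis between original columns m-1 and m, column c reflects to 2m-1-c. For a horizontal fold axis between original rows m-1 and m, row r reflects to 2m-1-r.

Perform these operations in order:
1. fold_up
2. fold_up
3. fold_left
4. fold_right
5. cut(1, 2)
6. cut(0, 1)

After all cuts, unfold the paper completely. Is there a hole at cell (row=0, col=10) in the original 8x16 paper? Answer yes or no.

Answer: yes

Derivation:
Op 1 fold_up: fold axis h@4; visible region now rows[0,4) x cols[0,16) = 4x16
Op 2 fold_up: fold axis h@2; visible region now rows[0,2) x cols[0,16) = 2x16
Op 3 fold_left: fold axis v@8; visible region now rows[0,2) x cols[0,8) = 2x8
Op 4 fold_right: fold axis v@4; visible region now rows[0,2) x cols[4,8) = 2x4
Op 5 cut(1, 2): punch at orig (1,6); cuts so far [(1, 6)]; region rows[0,2) x cols[4,8) = 2x4
Op 6 cut(0, 1): punch at orig (0,5); cuts so far [(0, 5), (1, 6)]; region rows[0,2) x cols[4,8) = 2x4
Unfold 1 (reflect across v@4): 4 holes -> [(0, 2), (0, 5), (1, 1), (1, 6)]
Unfold 2 (reflect across v@8): 8 holes -> [(0, 2), (0, 5), (0, 10), (0, 13), (1, 1), (1, 6), (1, 9), (1, 14)]
Unfold 3 (reflect across h@2): 16 holes -> [(0, 2), (0, 5), (0, 10), (0, 13), (1, 1), (1, 6), (1, 9), (1, 14), (2, 1), (2, 6), (2, 9), (2, 14), (3, 2), (3, 5), (3, 10), (3, 13)]
Unfold 4 (reflect across h@4): 32 holes -> [(0, 2), (0, 5), (0, 10), (0, 13), (1, 1), (1, 6), (1, 9), (1, 14), (2, 1), (2, 6), (2, 9), (2, 14), (3, 2), (3, 5), (3, 10), (3, 13), (4, 2), (4, 5), (4, 10), (4, 13), (5, 1), (5, 6), (5, 9), (5, 14), (6, 1), (6, 6), (6, 9), (6, 14), (7, 2), (7, 5), (7, 10), (7, 13)]
Holes: [(0, 2), (0, 5), (0, 10), (0, 13), (1, 1), (1, 6), (1, 9), (1, 14), (2, 1), (2, 6), (2, 9), (2, 14), (3, 2), (3, 5), (3, 10), (3, 13), (4, 2), (4, 5), (4, 10), (4, 13), (5, 1), (5, 6), (5, 9), (5, 14), (6, 1), (6, 6), (6, 9), (6, 14), (7, 2), (7, 5), (7, 10), (7, 13)]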